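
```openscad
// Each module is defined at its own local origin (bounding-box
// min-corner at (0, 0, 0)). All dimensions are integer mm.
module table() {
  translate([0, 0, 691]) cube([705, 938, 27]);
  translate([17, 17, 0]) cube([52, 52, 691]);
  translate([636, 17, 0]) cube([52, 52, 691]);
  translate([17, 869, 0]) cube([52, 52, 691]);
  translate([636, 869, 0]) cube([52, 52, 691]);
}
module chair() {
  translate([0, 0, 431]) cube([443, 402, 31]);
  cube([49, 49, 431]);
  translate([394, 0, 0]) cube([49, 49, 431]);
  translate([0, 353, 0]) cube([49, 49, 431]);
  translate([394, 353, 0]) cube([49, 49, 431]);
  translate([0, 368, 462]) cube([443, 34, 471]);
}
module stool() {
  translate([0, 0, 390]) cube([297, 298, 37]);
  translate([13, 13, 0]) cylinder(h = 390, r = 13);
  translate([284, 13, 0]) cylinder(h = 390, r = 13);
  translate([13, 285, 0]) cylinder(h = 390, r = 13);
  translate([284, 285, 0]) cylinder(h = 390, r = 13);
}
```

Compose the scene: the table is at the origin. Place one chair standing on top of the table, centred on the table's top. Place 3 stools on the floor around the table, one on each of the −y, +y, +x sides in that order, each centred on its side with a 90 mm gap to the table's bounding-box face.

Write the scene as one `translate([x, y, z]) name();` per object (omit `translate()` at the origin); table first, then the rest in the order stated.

table();
translate([131, 268, 718]) chair();
translate([204, -388, 0]) stool();
translate([204, 1028, 0]) stool();
translate([795, 320, 0]) stool();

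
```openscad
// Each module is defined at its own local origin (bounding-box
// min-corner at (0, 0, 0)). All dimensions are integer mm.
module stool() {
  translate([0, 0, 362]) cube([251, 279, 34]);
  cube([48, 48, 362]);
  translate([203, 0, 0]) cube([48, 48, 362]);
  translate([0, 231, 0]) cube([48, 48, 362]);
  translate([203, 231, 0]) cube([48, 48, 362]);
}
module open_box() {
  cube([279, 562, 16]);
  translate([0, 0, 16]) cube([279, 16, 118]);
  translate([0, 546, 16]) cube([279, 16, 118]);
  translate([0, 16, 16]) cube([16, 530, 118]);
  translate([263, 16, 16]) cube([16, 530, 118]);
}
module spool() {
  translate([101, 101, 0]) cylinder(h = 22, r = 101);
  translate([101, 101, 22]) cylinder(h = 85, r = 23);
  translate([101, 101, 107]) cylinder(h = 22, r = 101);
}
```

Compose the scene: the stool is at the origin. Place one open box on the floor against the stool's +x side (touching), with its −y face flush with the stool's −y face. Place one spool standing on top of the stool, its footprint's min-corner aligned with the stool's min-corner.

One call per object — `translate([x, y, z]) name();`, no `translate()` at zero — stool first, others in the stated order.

stool();
translate([251, 0, 0]) open_box();
translate([0, 0, 396]) spool();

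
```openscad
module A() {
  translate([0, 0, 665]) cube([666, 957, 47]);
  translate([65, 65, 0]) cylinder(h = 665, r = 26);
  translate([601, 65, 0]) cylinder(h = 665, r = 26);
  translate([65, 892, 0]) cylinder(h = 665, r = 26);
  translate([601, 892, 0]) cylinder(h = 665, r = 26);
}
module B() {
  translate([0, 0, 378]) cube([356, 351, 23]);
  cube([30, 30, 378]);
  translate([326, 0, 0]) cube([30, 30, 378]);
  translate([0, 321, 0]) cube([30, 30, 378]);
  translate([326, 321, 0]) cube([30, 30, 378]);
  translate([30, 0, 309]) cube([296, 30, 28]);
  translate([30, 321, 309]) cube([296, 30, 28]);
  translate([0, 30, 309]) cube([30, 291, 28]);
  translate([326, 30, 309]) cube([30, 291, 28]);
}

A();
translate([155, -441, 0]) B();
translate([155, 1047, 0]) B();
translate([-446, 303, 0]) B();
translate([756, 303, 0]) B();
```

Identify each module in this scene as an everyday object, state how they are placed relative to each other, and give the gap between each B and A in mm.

Each stool's nearest face is 90 mm from the table's bounding box.

A is a table. B is a stool. Four stools sit around the table at the −y, +y, −x, +x sides. The gap between each stool and the table is 90 mm.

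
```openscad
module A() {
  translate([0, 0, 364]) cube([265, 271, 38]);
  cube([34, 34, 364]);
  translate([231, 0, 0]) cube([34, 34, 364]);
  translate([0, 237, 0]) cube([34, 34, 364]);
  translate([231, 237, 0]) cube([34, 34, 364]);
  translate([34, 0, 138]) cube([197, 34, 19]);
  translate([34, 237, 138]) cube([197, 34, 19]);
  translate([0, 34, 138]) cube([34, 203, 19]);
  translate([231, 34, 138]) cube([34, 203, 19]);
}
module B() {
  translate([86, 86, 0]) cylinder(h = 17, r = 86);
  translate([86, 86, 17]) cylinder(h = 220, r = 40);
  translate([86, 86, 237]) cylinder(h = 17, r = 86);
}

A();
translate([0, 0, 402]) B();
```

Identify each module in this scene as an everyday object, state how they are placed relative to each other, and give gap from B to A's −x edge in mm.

A is a stool. B is a spool. The spool is on top of the stool. The gap from the spool to the stool's −x edge is 0 mm.

The spool's min-x is at 0; the stool's min-x is 0; gap = 0 mm.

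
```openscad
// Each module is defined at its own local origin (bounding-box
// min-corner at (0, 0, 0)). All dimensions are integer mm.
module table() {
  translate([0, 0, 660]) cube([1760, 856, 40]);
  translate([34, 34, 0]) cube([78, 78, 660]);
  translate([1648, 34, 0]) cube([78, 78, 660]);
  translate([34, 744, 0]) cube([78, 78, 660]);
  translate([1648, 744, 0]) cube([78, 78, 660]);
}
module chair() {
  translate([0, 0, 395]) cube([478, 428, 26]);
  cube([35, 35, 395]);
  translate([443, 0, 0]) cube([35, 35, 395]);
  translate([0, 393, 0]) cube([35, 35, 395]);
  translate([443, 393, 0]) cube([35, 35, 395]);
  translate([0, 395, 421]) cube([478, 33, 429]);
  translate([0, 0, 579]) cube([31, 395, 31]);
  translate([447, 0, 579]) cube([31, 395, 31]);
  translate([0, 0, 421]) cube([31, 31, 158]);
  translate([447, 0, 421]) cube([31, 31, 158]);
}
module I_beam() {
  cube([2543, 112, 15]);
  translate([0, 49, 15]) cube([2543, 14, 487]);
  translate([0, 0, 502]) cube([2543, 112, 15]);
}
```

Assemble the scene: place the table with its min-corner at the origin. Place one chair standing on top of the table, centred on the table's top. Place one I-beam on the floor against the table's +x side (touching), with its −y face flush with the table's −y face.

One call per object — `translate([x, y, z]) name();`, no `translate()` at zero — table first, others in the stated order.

table();
translate([641, 214, 700]) chair();
translate([1760, 0, 0]) I_beam();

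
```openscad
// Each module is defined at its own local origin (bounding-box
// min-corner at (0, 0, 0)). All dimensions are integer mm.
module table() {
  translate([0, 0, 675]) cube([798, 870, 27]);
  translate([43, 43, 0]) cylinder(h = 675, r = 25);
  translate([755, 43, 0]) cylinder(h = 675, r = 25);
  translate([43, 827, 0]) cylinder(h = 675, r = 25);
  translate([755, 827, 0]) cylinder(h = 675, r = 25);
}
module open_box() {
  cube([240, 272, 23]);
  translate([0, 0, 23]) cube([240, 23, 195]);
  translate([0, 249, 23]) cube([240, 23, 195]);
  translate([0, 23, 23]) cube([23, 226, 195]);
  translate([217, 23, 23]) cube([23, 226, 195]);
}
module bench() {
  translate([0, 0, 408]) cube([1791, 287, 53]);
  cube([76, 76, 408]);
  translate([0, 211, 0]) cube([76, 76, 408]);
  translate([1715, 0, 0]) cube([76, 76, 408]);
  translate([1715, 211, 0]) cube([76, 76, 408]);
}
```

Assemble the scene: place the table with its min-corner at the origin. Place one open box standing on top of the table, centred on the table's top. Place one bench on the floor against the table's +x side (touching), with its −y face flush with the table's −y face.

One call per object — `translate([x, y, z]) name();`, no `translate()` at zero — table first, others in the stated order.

table();
translate([279, 299, 702]) open_box();
translate([798, 0, 0]) bench();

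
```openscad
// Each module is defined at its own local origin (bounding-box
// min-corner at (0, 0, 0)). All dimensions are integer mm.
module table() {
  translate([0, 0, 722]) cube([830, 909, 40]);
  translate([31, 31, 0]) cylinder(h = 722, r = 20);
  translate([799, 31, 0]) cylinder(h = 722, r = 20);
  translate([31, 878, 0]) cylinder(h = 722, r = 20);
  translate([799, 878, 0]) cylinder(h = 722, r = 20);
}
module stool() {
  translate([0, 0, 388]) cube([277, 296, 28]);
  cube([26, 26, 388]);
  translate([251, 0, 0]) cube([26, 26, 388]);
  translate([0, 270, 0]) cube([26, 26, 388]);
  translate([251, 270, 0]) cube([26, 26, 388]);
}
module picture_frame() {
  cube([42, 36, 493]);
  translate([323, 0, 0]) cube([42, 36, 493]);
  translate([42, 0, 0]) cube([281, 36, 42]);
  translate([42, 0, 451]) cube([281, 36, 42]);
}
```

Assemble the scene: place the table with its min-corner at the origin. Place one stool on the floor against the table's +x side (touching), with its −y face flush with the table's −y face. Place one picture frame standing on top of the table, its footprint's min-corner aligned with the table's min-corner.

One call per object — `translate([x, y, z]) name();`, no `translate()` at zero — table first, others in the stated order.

table();
translate([830, 0, 0]) stool();
translate([0, 0, 762]) picture_frame();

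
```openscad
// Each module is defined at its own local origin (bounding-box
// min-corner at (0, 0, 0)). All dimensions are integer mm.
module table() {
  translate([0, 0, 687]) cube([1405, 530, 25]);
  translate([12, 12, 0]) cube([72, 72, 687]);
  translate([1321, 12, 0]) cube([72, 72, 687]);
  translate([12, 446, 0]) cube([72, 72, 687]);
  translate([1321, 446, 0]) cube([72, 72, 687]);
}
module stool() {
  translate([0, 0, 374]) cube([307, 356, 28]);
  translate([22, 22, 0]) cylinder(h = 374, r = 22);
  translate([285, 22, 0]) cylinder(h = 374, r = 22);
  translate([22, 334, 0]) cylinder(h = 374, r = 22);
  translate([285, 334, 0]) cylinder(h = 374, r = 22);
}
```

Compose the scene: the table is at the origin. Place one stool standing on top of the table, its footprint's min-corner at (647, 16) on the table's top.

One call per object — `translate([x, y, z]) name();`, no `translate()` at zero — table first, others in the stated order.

table();
translate([647, 16, 712]) stool();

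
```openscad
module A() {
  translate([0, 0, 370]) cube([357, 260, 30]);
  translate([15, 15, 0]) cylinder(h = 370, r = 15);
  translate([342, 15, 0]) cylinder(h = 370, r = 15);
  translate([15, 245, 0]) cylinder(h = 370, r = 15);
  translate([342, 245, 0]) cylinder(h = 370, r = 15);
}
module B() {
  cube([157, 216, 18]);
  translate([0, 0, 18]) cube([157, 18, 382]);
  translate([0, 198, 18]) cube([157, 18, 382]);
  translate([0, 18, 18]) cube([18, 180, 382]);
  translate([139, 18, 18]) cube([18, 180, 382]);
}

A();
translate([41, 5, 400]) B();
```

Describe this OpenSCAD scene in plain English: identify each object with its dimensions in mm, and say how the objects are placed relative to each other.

A is a four-legged stool. The seat is 357×260 mm, 30 mm thick, top at z = 400 mm. It stands on four round legs, each 30 mm in diameter, from z = 0 to the seat underside, each leg's axis is inset half a diameter from the nearest pair of seat edges (so the leg's bounding box is flush with the corner).

B is an open-topped rectangular box: outside dimensions 157×216×400 mm, with a uniform wall and base thickness of 18 mm. The base is a full 157×216 slab on the floor; four walls sit on top of the base. The front and back walls (the −y and +y sides) span the full width; the two side walls fit between them.

The open box is on top of the stool.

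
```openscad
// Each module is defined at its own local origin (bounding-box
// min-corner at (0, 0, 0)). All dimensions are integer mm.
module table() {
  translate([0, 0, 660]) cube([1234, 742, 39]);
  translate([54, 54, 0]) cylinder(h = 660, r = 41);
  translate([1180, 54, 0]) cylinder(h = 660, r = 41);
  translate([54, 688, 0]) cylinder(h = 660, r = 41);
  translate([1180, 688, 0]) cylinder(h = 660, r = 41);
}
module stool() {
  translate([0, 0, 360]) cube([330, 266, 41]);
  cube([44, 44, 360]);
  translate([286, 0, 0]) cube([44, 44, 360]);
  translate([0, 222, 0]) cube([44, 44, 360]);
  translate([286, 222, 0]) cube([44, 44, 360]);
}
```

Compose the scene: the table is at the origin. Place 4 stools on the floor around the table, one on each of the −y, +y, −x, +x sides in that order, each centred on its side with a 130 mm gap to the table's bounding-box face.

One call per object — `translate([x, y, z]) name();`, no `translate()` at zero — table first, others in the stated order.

table();
translate([452, -396, 0]) stool();
translate([452, 872, 0]) stool();
translate([-460, 238, 0]) stool();
translate([1364, 238, 0]) stool();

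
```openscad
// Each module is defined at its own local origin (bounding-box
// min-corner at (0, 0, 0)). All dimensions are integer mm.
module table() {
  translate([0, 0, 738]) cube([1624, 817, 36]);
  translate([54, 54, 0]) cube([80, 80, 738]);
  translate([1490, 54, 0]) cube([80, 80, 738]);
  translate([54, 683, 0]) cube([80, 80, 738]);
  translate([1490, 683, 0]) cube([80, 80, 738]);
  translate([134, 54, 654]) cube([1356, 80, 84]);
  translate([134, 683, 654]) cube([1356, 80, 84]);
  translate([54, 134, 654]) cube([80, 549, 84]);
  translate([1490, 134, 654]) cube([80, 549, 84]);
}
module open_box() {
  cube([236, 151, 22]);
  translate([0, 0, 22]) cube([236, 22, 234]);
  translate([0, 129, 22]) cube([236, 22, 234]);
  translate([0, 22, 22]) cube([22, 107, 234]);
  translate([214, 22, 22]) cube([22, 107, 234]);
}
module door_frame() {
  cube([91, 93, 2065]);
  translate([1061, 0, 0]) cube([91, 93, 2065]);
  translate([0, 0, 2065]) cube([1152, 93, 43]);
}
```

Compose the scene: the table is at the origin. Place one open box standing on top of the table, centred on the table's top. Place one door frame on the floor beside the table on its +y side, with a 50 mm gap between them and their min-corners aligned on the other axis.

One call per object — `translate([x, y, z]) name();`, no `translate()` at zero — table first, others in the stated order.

table();
translate([694, 333, 774]) open_box();
translate([0, 867, 0]) door_frame();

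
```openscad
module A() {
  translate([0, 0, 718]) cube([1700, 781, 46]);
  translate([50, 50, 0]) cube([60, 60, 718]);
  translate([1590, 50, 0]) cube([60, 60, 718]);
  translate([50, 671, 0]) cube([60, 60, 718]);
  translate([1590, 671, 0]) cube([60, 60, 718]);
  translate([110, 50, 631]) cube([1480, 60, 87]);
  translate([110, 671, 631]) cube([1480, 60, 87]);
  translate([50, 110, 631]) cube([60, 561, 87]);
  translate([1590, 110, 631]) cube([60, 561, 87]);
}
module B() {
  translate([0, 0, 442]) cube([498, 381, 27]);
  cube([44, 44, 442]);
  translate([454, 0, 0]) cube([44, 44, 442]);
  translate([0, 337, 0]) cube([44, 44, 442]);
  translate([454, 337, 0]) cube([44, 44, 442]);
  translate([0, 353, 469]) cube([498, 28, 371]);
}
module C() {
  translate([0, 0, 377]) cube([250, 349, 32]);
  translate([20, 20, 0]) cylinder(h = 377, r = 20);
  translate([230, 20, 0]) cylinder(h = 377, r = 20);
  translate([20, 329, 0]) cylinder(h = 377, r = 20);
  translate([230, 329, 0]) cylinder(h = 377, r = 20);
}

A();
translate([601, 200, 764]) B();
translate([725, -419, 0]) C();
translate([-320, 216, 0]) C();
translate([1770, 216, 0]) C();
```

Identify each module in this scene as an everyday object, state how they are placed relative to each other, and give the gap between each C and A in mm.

A is a table. B is a chair. C is a stool. The chair is on top of the table, centred. Three stools sit around the table at the −y, −x, +x sides. The gap between each stool and the table is 70 mm.

Each stool's nearest face is 70 mm from the table's bounding box.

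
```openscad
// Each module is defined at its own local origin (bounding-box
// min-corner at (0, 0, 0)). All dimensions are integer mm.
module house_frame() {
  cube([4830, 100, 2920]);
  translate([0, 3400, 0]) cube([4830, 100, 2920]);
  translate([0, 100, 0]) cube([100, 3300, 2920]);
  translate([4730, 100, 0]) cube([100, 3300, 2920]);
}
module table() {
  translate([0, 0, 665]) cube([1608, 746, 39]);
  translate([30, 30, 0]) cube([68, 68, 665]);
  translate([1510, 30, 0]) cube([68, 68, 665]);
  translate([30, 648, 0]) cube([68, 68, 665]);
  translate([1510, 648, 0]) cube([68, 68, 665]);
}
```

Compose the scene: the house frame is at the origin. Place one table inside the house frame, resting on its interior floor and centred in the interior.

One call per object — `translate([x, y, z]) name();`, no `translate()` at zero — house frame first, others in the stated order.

house_frame();
translate([1611, 1377, 0]) table();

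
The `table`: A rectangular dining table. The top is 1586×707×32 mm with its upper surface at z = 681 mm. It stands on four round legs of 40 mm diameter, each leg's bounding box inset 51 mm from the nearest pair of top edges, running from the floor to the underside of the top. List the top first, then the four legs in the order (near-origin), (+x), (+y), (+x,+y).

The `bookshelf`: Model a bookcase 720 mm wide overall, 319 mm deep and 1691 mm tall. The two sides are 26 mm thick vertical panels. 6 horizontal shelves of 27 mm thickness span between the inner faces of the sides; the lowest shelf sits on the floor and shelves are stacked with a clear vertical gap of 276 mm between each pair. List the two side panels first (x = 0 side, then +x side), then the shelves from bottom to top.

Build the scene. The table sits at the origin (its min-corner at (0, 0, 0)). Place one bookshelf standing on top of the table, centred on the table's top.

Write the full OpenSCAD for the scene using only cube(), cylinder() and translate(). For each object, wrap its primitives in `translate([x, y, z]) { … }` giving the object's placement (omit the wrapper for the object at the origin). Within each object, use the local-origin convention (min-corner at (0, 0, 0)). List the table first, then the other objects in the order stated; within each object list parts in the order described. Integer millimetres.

translate([0, 0, 649]) cube([1586, 707, 32]);
translate([71, 71, 0]) cylinder(h = 649, r = 20);
translate([1515, 71, 0]) cylinder(h = 649, r = 20);
translate([71, 636, 0]) cylinder(h = 649, r = 20);
translate([1515, 636, 0]) cylinder(h = 649, r = 20);
translate([433, 194, 681]) {
  cube([26, 319, 1691]);
  translate([694, 0, 0]) cube([26, 319, 1691]);
  translate([26, 0, 0]) cube([668, 319, 27]);
  translate([26, 0, 303]) cube([668, 319, 27]);
  translate([26, 0, 606]) cube([668, 319, 27]);
  translate([26, 0, 909]) cube([668, 319, 27]);
  translate([26, 0, 1212]) cube([668, 319, 27]);
  translate([26, 0, 1515]) cube([668, 319, 27]);
}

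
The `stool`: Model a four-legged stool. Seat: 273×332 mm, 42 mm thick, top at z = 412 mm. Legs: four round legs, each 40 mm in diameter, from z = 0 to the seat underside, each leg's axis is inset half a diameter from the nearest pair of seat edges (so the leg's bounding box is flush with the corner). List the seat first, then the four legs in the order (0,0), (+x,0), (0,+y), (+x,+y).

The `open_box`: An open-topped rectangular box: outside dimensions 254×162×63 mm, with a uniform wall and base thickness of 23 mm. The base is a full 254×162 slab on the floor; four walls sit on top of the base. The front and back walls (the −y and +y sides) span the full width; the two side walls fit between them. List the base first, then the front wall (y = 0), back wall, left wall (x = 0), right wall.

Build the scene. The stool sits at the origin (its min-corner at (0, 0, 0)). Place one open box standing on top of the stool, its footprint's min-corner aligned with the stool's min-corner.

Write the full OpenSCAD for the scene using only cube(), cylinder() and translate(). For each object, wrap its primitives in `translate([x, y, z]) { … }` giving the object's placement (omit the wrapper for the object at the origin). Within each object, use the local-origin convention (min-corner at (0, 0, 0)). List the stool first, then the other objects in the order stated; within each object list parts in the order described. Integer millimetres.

translate([0, 0, 370]) cube([273, 332, 42]);
translate([20, 20, 0]) cylinder(h = 370, r = 20);
translate([253, 20, 0]) cylinder(h = 370, r = 20);
translate([20, 312, 0]) cylinder(h = 370, r = 20);
translate([253, 312, 0]) cylinder(h = 370, r = 20);
translate([0, 0, 412]) {
  cube([254, 162, 23]);
  translate([0, 0, 23]) cube([254, 23, 40]);
  translate([0, 139, 23]) cube([254, 23, 40]);
  translate([0, 23, 23]) cube([23, 116, 40]);
  translate([231, 23, 23]) cube([23, 116, 40]);
}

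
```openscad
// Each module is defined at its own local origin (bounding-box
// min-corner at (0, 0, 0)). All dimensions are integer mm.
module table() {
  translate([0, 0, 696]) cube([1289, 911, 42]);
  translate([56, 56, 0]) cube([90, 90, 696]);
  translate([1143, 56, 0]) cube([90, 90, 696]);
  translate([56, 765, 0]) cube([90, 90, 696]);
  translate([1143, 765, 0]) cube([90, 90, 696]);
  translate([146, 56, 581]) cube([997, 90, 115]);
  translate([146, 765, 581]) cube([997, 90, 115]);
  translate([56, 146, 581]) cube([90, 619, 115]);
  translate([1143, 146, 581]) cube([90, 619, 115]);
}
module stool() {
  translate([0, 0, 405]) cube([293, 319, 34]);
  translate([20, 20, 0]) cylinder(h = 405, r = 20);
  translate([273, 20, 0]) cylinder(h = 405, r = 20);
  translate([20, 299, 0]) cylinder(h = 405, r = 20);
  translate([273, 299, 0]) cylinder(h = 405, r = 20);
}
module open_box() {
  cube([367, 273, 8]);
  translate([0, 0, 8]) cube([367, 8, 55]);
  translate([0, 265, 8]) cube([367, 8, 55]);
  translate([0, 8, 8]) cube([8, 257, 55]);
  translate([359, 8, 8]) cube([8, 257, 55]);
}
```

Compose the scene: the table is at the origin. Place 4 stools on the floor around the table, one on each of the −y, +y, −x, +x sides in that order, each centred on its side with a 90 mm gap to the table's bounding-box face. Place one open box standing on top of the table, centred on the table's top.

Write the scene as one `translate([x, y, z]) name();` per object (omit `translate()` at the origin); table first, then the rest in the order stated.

table();
translate([498, -409, 0]) stool();
translate([498, 1001, 0]) stool();
translate([-383, 296, 0]) stool();
translate([1379, 296, 0]) stool();
translate([461, 319, 738]) open_box();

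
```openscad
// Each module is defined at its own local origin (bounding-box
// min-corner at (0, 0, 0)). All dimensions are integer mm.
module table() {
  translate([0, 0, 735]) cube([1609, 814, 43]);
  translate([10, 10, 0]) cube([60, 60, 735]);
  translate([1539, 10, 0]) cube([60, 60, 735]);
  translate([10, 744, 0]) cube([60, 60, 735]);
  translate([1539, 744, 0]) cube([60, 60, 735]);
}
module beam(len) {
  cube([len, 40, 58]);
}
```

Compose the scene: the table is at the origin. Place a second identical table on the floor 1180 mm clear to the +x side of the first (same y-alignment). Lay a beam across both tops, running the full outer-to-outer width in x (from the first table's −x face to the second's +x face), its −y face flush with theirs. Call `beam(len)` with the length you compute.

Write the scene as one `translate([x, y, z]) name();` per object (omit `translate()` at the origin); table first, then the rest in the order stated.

table();
translate([2789, 0, 0]) table();
translate([0, 0, 778]) beam(4398);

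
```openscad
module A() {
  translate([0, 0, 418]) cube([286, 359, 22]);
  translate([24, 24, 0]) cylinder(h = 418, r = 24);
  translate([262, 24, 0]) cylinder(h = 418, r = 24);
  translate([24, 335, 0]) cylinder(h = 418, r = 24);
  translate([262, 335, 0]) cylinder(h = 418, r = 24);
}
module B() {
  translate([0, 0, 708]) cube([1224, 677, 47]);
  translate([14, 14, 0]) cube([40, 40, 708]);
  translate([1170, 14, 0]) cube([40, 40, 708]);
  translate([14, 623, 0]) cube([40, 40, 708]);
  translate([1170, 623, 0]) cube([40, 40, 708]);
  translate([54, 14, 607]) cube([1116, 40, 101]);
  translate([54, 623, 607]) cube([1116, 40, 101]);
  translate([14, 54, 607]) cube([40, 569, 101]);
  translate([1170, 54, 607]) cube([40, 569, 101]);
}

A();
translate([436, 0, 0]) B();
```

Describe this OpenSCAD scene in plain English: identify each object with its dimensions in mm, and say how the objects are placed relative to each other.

A is a simple wooden stool: a rectangular seat 286 mm (x) by 359 mm (y), 22 mm thick, top face at z = 440 mm, on four round legs, each 48 mm in diameter. The legs rest on z = 0, each leg's axis is inset half a diameter from the nearest pair of seat edges (so the leg's bounding box is flush with the corner).

B is a rectangular dining table. The top is 1224×677×47 mm with its upper surface at z = 755 mm. It stands on four 40×40 mm square legs, each inset 14 mm from the nearest pair of top edges, running from the floor to the underside of the top. Four apron rails, 40 mm thick and 101 mm tall, run between adjacent legs with their top edges flush with the underside of the top and their outer faces flush with the legs' outer faces.

The table is on the floor beside the stool on its +x side.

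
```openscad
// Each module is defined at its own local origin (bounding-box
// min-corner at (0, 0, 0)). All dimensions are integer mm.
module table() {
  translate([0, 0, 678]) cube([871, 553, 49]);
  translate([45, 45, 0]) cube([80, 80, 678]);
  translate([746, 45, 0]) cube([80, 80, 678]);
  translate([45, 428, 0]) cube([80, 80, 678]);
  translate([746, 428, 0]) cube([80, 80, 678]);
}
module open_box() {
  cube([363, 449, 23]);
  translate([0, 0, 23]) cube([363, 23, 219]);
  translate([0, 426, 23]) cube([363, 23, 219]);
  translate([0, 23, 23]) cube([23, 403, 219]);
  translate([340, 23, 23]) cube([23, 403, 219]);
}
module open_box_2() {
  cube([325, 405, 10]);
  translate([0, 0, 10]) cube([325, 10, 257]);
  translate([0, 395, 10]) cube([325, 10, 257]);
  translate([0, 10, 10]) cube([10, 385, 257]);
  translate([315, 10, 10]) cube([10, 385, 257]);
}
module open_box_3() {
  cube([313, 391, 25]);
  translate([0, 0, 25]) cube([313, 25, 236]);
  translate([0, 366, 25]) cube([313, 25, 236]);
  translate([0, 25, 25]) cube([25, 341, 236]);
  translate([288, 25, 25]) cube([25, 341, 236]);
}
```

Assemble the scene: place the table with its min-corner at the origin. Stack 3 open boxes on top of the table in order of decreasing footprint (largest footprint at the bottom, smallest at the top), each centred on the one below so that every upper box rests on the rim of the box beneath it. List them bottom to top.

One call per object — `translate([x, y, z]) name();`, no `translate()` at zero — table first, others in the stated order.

table();
translate([254, 52, 727]) open_box();
translate([273, 74, 969]) open_box_2();
translate([279, 81, 1236]) open_box_3();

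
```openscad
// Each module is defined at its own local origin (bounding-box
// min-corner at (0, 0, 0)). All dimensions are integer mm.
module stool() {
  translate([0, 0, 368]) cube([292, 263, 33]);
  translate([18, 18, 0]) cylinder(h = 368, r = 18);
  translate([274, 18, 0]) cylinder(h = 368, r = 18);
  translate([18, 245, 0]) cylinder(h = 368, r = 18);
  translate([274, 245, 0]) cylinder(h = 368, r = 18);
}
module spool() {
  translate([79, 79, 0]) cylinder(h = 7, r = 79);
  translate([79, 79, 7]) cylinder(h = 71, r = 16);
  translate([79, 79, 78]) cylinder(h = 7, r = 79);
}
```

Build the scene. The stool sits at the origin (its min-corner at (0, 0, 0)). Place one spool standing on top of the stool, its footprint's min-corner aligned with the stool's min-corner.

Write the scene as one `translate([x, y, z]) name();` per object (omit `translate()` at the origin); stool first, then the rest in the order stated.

stool();
translate([0, 0, 401]) spool();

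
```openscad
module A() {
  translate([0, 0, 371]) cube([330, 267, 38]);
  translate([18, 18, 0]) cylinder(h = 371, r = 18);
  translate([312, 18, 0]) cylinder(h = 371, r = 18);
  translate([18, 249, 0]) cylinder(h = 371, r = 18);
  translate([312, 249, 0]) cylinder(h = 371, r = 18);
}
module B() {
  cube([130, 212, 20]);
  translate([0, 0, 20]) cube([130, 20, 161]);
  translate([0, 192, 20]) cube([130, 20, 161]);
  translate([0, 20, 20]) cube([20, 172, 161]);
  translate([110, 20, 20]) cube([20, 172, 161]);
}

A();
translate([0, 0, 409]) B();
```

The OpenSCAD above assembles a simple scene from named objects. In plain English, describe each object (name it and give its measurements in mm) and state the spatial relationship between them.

A is a simple wooden stool: a rectangular seat 330 mm (x) by 267 mm (y), 38 mm thick, top face at z = 409 mm, on four round legs, each 36 mm in diameter. The legs rest on z = 0, each leg's axis is inset half a diameter from the nearest pair of seat edges (so the leg's bounding box is flush with the corner).

B is an open-topped rectangular box: outside dimensions 130×212×181 mm, with a uniform wall and base thickness of 20 mm. The base is a full 130×212 slab on the floor; four walls sit on top of the base. The front and back walls (the −y and +y sides) span the full width; the two side walls fit between them.

The open box is on top of the stool.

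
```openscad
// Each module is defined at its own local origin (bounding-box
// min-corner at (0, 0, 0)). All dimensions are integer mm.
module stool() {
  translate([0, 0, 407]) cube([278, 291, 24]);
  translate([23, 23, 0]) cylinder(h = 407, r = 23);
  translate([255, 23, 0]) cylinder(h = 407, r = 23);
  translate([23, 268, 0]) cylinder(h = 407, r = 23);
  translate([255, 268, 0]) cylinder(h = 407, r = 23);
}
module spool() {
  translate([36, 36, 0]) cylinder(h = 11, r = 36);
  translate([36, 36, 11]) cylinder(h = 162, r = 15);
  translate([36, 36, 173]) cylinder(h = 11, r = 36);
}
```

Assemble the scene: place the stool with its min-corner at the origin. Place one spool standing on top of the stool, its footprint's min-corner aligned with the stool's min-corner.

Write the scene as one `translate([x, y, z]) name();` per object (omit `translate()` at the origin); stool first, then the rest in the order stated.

stool();
translate([0, 0, 431]) spool();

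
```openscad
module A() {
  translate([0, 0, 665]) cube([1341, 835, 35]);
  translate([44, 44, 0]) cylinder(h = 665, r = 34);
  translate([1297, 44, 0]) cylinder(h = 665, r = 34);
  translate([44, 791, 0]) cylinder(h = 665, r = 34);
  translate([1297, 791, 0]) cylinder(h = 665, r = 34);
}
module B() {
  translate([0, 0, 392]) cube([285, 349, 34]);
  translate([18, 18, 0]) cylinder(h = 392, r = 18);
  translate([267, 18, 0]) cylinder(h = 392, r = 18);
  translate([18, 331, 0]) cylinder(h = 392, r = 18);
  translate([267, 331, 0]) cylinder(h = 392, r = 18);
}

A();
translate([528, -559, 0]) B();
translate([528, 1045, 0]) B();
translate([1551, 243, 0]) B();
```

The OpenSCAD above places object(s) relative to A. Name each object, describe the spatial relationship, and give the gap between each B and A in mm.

A is a table. B is a stool. Three stools sit around the table at the −y, +y, +x sides. The gap between each stool and the table is 210 mm.

Each stool's nearest face is 210 mm from the table's bounding box.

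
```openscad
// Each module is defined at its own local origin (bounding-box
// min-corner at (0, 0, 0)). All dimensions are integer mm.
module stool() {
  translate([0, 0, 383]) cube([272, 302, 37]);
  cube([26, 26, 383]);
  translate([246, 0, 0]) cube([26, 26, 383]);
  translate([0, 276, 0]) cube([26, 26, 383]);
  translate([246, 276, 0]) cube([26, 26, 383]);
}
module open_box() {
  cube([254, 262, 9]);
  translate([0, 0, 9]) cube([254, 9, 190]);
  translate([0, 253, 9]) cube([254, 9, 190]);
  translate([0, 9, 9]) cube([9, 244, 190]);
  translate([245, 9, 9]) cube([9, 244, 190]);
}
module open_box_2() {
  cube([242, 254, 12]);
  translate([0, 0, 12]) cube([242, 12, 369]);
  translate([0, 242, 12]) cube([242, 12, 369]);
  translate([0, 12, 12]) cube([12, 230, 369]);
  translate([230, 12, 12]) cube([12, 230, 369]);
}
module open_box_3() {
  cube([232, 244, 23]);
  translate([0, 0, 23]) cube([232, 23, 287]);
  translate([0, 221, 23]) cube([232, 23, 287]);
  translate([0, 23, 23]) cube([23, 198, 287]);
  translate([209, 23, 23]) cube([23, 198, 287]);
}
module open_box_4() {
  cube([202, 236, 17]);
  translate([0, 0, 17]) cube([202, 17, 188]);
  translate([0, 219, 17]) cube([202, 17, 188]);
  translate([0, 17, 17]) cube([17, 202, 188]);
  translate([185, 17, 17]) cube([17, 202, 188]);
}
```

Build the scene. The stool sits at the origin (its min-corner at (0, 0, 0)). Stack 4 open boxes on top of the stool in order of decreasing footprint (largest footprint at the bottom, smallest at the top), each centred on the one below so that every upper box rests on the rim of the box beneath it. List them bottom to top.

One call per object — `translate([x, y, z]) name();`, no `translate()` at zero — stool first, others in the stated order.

stool();
translate([9, 20, 420]) open_box();
translate([15, 24, 619]) open_box_2();
translate([20, 29, 1000]) open_box_3();
translate([35, 33, 1310]) open_box_4();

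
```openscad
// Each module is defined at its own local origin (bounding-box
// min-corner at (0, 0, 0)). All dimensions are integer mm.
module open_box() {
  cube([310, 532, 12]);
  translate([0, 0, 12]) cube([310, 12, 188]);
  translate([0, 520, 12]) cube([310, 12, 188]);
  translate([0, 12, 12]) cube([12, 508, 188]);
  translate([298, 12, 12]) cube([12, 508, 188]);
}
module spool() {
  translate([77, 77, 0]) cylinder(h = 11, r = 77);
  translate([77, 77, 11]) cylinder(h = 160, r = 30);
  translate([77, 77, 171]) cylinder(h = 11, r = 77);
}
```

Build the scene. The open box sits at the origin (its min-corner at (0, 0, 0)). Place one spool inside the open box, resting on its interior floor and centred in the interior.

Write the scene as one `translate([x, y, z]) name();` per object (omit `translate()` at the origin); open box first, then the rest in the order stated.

open_box();
translate([78, 189, 12]) spool();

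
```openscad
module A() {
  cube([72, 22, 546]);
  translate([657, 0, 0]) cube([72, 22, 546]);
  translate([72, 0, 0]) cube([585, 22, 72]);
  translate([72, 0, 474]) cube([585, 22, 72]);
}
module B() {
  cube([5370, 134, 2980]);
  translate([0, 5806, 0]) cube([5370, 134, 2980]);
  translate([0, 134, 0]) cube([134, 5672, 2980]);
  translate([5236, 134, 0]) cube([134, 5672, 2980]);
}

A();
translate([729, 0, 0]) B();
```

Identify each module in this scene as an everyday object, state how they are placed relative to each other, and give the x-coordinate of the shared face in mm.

The picture frame's +x face and the house frame's −x face are both at x = 729 mm.

A is a picture frame. B is a house frame. The house frame is against the picture frame's +x side, with their −y faces flush. The x-coordinate of the shared face is 729 mm.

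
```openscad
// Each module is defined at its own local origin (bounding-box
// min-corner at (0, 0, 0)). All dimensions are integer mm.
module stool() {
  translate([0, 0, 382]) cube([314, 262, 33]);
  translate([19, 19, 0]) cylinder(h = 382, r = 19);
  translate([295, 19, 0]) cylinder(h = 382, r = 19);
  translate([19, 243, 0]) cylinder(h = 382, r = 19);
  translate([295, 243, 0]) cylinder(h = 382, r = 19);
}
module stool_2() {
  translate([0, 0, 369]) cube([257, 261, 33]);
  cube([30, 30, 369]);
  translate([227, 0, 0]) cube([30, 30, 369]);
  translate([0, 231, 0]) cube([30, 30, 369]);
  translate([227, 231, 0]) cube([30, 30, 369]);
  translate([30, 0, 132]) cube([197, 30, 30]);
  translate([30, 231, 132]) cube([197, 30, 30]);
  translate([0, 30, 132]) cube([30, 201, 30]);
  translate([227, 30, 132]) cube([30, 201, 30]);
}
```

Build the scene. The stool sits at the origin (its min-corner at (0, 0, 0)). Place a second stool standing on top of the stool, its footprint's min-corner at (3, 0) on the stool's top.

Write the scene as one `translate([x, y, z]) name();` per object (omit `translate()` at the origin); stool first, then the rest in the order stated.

stool();
translate([3, 0, 415]) stool_2();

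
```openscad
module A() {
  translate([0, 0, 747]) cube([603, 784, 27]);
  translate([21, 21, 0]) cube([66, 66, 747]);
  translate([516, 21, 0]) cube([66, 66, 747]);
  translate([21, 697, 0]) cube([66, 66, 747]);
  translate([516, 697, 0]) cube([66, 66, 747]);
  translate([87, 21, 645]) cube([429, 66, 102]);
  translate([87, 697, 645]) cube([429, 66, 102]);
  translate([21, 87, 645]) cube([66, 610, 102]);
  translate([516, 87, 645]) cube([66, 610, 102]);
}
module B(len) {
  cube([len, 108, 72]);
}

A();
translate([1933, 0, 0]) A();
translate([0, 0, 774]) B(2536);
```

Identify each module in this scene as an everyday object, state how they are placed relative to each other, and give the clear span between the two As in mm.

A is a table. B is a beam. A beam spans the tops of two tables. The clear span between the two tables is 1330 mm.

Second table starts at x = 1933; first ends at x = 603; clear span = 1933 − 603 = 1330 mm.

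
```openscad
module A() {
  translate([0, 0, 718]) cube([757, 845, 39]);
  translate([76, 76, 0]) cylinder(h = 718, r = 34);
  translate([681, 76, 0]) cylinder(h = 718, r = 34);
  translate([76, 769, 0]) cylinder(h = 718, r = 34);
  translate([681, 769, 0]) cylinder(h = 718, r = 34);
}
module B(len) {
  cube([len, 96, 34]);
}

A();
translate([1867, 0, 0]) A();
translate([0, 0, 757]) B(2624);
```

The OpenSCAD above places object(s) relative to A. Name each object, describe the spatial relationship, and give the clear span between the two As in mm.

A is a table. B is a beam. A beam spans the tops of two tables. The clear span between the two tables is 1110 mm.

Second table starts at x = 1867; first ends at x = 757; clear span = 1867 − 757 = 1110 mm.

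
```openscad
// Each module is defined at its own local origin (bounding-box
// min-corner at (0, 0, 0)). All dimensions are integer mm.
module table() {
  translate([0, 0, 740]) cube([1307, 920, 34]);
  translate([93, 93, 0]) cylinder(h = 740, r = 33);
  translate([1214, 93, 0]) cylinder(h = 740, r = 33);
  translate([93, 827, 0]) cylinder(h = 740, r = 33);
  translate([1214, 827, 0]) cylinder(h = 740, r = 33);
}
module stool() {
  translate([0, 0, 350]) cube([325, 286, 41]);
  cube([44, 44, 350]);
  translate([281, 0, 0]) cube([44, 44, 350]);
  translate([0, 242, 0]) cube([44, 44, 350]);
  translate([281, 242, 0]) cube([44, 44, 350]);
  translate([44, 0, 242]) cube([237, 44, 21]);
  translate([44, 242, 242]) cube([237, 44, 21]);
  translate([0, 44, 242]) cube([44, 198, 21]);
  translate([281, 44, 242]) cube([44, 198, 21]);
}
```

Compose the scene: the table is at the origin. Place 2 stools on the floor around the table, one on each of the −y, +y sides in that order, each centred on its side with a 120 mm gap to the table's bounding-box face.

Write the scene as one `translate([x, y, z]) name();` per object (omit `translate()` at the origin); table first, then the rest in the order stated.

table();
translate([491, -406, 0]) stool();
translate([491, 1040, 0]) stool();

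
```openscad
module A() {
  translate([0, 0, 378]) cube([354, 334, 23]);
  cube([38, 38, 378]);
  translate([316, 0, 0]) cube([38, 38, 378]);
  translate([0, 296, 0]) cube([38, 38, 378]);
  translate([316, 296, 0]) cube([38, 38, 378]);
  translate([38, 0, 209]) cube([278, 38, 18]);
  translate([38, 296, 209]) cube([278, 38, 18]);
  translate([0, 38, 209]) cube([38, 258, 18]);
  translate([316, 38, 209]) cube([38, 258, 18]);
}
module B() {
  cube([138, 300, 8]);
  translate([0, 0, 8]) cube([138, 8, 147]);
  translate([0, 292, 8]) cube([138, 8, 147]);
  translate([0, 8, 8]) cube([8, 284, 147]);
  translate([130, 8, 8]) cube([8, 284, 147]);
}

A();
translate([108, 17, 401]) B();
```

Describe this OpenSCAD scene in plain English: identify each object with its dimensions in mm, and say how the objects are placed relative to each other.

A is a four-legged stool. The seat is a 354×334×23 mm slab whose top surface is at z = 401 mm; four square legs, each 38×38 mm in cross-section, run from the floor (z = 0) to the underside of the seat, each flush with a corner of the seat. Four stretchers, 38 mm wide and 18 mm tall, connect adjacent legs with their undersides at z = 209 mm, each running between the inner faces of the legs it joins and aligned with the legs' outer faces on the other axis.

B is an open storage box with external size 138×300×155 mm and wall thickness 8 mm (the base is also 8 mm thick). The base covers the whole footprint; the four walls stand on the base, with the y-facing walls full-width and the x-facing walls fitting between their inner faces.

The open box is on top of the stool, centred.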